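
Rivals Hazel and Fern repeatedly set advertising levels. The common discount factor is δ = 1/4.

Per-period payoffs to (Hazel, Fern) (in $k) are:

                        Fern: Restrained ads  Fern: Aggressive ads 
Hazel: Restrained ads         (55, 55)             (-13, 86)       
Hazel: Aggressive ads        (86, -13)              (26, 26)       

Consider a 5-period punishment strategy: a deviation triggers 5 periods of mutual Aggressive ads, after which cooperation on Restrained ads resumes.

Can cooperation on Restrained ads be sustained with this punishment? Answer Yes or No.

Comparing payoff streams over the 6 periods until play realigns: cooperate → 55(1+δ+…+δ^5); deviate → 86 + 26(δ+…+δ^5).
Cooperation is sustained iff (55−26)(δ+…+δ^5) ≥ 86−55.
δ+…+δ^5 = 1/4·(1−(1/4)^5)/(1−1/4) = 0.3330, and (86−55)/(55−26) = 1.0690.
0.3330 < 1.0690, so cooperation is not sustainable.

No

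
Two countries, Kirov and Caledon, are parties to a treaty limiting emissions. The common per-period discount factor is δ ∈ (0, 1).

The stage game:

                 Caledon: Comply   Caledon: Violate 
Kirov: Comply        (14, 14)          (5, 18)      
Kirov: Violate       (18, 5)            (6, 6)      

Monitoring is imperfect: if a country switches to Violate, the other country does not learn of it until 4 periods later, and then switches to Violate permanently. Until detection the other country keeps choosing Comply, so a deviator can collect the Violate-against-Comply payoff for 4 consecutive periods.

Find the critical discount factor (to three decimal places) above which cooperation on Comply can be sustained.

Deviating for the 4 undetected periods gains 18−14 = 4 per period over cooperation, then loses 14−6 = 8 per period forever once punishment starts.
Gain: 4(1 + δ + … + δ^3); loss: 8·δ^4/(1−δ).
No profitable deviation ⇔ 4(1−δ^4) ≤ 8·δ^4, i.e. δ^4 ≥ 4/(4+8) = 1/3.
Hence δ ≥ (1/3)^(1/4) ≈ 0.760.

0.760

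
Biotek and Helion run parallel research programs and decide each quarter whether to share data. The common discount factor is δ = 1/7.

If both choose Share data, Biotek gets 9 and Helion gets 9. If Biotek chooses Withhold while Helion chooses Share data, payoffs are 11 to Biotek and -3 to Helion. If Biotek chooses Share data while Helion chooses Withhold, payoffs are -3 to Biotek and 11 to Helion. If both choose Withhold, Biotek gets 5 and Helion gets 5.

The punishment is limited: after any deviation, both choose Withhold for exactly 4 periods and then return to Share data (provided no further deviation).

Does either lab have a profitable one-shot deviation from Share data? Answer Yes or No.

Yes

A one-shot deviation gives 11 now, then 5 for 4 periods, then back to 9.
Gain from deviating: (11−9) today; loss: (9−5) in each of the next 4 periods.
No-deviation condition: (9−5)(δ+…+δ^4) ≥ 11−9, i.e. δ+…+δ^4 ≥ 1/2.
At δ = 1/7: δ+…+δ^4 = 0.1666 < 0.5000.
So cooperation is not sustainable.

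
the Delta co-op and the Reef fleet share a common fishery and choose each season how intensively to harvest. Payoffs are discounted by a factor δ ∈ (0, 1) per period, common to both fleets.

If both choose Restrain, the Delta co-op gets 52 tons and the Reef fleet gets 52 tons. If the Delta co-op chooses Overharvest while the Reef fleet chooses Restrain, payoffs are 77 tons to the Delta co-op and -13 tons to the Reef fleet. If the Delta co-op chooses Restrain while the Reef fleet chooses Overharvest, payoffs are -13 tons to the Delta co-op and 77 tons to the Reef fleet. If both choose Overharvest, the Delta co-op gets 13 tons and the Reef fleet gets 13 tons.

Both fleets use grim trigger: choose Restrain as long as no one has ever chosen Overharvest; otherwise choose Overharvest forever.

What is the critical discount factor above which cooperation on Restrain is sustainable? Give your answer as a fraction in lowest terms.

One-period gain from deviating is 77 − 52 = 25. The loss is 52 − 13 = 39 in every subsequent period, with present value 39·δ/(1−δ).
Deviation is unprofitable when 39·δ/(1−δ) ≥ 25, i.e. δ/(1−δ) ≥ 25/39.
Equivalently δ ≥ 25/(25+39) = 25/64.

25/64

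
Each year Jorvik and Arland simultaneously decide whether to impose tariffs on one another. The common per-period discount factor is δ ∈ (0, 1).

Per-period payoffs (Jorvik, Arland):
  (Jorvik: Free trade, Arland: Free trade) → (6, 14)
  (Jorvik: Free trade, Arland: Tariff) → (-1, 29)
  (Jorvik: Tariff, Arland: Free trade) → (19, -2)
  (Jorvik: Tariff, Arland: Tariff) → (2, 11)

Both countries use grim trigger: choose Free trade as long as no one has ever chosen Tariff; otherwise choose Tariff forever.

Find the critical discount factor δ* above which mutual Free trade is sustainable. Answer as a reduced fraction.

5/6

Jorvik's threshold: (19−6)/(19−2) = 13/17.
Arland's threshold: (29−14)/(29−11) = 5/6.
13/17 < 5/6, so Arland binds and δ* = 5/6.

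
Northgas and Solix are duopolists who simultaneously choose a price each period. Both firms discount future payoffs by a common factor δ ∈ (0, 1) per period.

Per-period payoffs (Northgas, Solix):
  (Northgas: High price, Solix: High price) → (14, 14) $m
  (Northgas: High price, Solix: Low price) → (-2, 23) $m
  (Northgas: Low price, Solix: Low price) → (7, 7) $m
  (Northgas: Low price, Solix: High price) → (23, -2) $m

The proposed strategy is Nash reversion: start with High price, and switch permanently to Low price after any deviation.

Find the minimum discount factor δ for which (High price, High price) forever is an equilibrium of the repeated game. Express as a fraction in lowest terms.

9/16

One-period gain from deviating is 23 − 14 = 9. The loss is 14 − 7 = 7 in every subsequent period, with present value 7·δ/(1−δ).
Deviation is unprofitable when 7·δ/(1−δ) ≥ 9, i.e. δ/(1−δ) ≥ 9/7.
Equivalently δ ≥ 9/(9+7) = 9/16.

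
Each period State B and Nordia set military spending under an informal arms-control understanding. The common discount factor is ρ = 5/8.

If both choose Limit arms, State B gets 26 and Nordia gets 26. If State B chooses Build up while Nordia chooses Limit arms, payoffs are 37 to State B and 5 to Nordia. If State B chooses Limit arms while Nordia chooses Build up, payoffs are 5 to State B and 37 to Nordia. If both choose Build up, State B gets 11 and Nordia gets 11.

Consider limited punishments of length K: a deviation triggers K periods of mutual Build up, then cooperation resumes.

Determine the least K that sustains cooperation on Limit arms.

2

No profitable deviation requires (26−11)(ρ+…+ρ^K) ≥ 37−26, i.e. ρ+…+ρ^K ≥ 11/15 ≈ 0.7333.
With ρ = 5/8, the partial sums are K=1: 0.6250, K=2: 1.0156.
K = 2 is the first length at which the sum reaches 0.7333.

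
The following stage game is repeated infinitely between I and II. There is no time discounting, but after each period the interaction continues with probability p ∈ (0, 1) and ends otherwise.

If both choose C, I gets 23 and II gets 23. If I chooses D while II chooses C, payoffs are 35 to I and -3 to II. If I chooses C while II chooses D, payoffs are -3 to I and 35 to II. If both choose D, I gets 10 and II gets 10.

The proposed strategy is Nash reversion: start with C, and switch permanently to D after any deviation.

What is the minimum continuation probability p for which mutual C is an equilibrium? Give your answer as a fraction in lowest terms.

12/25

With no time discounting, the continuation probability p plays the role of the discount factor.
Grim-trigger IC: 23/(1−p) ≥ 35 + 10p/(1−p) ⇒ p ≥ (35−23)/(35−10) = 12/25.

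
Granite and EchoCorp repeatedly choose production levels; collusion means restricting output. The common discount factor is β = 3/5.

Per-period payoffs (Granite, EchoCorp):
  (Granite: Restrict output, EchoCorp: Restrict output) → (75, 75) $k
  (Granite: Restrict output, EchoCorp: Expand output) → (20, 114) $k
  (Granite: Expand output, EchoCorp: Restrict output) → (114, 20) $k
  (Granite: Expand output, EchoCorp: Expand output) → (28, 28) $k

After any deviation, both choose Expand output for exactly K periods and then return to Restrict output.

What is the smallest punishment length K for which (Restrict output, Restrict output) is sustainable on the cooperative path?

2

No profitable deviation requires (75−28)(β+…+β^K) ≥ 114−75, i.e. β+…+β^K ≥ 39/47 ≈ 0.8298.
With β = 3/5, the partial sums are K=1: 0.6000, K=2: 0.9600.
K = 2 is the first length at which the sum reaches 0.8298.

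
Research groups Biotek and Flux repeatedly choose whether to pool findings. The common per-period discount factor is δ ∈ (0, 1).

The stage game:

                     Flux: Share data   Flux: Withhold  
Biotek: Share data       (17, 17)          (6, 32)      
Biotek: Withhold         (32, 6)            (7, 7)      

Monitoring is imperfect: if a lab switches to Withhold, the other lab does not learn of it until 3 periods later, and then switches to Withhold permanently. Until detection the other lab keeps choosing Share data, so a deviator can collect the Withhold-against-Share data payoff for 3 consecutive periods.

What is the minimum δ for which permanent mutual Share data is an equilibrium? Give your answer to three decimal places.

0.843

A deviator earns 32 for 3 periods, then 7 forever; cooperating earns 17 forever. Multiplying the IC by (1−δ):
17 ≥ 32(1−δ^3) + 7δ^3, so 25·δ^3 ≥ 15 and δ^3 ≥ 3/5.
δ ≥ (3/5)^(1/3) ≈ 0.843.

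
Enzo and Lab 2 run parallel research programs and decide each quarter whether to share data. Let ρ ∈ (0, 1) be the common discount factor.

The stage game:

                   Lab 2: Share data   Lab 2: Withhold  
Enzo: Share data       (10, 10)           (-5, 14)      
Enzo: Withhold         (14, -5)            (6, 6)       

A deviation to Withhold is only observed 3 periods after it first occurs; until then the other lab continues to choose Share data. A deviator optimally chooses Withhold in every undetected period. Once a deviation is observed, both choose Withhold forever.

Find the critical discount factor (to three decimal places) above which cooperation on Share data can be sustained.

Deviating for the 3 undetected periods gains 14−10 = 4 per period over cooperation, then loses 10−6 = 4 per period forever once punishment starts.
Gain: 4(1 + ρ + … + ρ^2); loss: 4·ρ^3/(1−ρ).
No profitable deviation ⇔ 4(1−ρ^3) ≤ 4·ρ^3, i.e. ρ^3 ≥ 4/(4+4) = 1/2.
Hence ρ ≥ (1/2)^(1/3) ≈ 0.794.

0.794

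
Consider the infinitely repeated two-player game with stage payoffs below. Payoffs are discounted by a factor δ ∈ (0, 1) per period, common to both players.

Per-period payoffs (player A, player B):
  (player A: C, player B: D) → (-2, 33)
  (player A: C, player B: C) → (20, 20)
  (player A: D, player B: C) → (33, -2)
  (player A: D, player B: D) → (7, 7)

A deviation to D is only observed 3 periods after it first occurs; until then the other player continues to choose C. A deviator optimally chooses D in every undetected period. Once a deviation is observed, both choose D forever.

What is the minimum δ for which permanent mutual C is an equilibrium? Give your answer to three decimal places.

A deviator earns 33 for 3 periods, then 7 forever; cooperating earns 20 forever. Multiplying the IC by (1−δ):
20 ≥ 33(1−δ^3) + 7δ^3, so 26·δ^3 ≥ 13 and δ^3 ≥ 1/2.
δ ≥ (1/2)^(1/3) ≈ 0.794.

0.794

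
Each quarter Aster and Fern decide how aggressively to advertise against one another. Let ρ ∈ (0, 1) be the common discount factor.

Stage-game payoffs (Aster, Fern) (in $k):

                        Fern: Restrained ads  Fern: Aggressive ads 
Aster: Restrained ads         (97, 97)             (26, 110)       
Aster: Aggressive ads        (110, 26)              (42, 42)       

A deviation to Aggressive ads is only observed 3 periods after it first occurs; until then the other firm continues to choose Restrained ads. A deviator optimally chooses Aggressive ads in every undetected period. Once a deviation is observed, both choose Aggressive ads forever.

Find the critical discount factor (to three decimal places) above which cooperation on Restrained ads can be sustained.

A deviator earns 110 for 3 periods, then 42 forever; cooperating earns 97 forever. Multiplying the IC by (1−ρ):
97 ≥ 110(1−ρ^3) + 42ρ^3, so 68·ρ^3 ≥ 13 and ρ^3 ≥ 13/68.
ρ ≥ (13/68)^(1/3) ≈ 0.576.

0.576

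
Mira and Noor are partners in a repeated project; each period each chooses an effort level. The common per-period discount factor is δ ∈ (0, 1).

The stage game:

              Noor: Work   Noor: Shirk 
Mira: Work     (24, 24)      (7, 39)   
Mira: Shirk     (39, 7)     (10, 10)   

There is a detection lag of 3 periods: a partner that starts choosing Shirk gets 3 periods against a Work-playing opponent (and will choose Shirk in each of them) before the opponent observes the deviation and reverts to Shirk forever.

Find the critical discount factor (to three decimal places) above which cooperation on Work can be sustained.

0.803

A deviator earns 39 for 3 periods, then 10 forever; cooperating earns 24 forever. Multiplying the IC by (1−δ):
24 ≥ 39(1−δ^3) + 10δ^3, so 29·δ^3 ≥ 15 and δ^3 ≥ 15/29.
δ ≥ (15/29)^(1/3) ≈ 0.803.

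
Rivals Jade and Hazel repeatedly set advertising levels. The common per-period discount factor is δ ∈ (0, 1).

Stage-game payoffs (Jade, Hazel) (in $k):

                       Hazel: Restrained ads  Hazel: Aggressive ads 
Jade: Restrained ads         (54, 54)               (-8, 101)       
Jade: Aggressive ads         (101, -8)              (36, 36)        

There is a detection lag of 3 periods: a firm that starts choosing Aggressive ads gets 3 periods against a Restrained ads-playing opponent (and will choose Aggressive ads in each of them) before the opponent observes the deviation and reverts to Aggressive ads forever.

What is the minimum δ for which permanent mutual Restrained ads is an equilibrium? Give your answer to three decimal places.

The best deviation is to choose Aggressive ads for all 3 undetected periods, earning 101 each, then 36 forever once detected.
Deviation value: 101(1−δ^3)/(1−δ) + 36δ^3/(1−δ); cooperation value: 54/(1−δ).
IC: 54 ≥ 101(1−δ^3) + 36δ^3 = 101 − 65δ^3.
So δ^3 ≥ 47/65, giving δ ≥ (47/65)^(1/3) ≈ 0.898.

0.898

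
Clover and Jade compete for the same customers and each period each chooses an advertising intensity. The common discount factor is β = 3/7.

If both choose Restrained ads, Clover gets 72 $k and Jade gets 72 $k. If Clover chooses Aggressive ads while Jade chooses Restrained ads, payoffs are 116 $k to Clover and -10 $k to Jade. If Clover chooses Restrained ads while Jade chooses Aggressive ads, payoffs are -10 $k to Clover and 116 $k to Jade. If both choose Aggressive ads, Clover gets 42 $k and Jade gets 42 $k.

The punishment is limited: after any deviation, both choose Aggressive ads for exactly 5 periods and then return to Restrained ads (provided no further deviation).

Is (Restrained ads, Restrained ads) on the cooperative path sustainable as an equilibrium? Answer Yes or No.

No

Comparing payoff streams over the 6 periods until play realigns: cooperate → 72(1+β+…+β^5); deviate → 116 + 42(β+…+β^5).
Cooperation is sustained iff (72−42)(β+…+β^5) ≥ 116−72.
β+…+β^5 = 3/7·(1−(3/7)^5)/(1−3/7) = 0.7392, and (116−72)/(72−42) = 1.4667.
0.7392 < 1.4667, so cooperation is not sustainable.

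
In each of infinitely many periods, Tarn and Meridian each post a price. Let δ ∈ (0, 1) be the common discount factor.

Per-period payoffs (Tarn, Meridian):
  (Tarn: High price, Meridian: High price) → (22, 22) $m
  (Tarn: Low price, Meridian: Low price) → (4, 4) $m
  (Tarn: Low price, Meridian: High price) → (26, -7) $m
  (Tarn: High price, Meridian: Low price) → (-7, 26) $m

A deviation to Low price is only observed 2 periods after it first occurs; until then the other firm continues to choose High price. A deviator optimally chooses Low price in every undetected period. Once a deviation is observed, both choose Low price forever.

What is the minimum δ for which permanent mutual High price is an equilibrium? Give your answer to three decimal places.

0.426

The best deviation is to choose Low price for all 2 undetected periods, earning 26 each, then 4 forever once detected.
Deviation value: 26(1−δ^2)/(1−δ) + 4δ^2/(1−δ); cooperation value: 22/(1−δ).
IC: 22 ≥ 26(1−δ^2) + 4δ^2 = 26 − 22δ^2.
So δ^2 ≥ 4/22 = 2/11, giving δ ≥ (2/11)^(1/2) ≈ 0.426.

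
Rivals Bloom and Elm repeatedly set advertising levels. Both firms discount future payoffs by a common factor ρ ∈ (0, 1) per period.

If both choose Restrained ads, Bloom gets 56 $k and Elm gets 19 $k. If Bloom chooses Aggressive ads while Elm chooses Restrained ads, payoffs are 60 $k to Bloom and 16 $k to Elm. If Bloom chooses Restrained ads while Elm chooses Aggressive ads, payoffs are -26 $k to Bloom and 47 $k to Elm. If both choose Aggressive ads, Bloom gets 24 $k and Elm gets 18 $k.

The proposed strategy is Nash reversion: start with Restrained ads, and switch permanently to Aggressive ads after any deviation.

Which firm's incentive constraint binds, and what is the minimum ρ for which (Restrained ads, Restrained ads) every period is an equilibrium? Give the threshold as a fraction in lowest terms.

Bloom: cooperation gives 56 each period; deviation gives 60 once then 24 forever.
  56/(1−ρ) ≥ 60 + 24ρ/(1−ρ) ⇒ ρ ≥ 4/36 = 1/9.
Elm: cooperation gives 19 each period; deviation gives 47 once then 18 forever.
  ρ ≥ 28/29.
Both must hold, so the binding constraint is Elm's: ρ ≥ 28/29.

Elm; ρ ≥ 28/29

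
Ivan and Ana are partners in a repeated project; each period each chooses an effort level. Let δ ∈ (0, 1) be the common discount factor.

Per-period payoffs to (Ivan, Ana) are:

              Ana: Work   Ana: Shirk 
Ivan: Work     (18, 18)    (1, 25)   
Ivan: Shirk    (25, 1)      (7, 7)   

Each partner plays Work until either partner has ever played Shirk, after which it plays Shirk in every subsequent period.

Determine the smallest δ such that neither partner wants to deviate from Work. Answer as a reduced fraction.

One-period gain from deviating is 25 − 18 = 7. The loss is 18 − 7 = 11 in every subsequent period, with present value 11·δ/(1−δ).
Deviation is unprofitable when 11·δ/(1−δ) ≥ 7, i.e. δ/(1−δ) ≥ 7/11.
Equivalently δ ≥ 7/(7+11) = 7/18.

7/18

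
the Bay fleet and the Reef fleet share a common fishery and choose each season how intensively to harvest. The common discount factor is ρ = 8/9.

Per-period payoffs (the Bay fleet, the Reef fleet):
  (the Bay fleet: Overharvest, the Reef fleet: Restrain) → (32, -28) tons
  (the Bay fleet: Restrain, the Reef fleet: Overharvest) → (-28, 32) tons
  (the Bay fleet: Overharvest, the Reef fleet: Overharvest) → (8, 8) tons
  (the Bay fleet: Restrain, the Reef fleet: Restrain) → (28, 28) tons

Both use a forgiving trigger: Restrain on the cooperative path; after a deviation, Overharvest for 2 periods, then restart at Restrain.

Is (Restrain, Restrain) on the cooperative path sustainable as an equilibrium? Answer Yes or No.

Comparing payoff streams over the 3 periods until play realigns: cooperate → 28(1+ρ+…+ρ^2); deviate → 32 + 8(ρ+…+ρ^2).
Cooperation is sustained iff (28−8)(ρ+…+ρ^2) ≥ 32−28.
ρ+…+ρ^2 = 8/9·(1−(8/9)^2)/(1−8/9) = 1.6790, and (32−28)/(28−8) = 0.2000.
1.6790 ≥ 0.2000, so cooperation is sustainable.

Yes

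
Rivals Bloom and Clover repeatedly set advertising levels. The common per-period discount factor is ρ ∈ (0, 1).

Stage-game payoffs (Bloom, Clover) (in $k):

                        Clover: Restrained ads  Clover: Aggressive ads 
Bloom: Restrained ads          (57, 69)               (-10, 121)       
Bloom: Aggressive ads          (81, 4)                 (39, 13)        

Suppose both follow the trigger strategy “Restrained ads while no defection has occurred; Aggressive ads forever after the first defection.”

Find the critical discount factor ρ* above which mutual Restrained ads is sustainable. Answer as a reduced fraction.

4/7

For Bloom: deviation gain 81−57 = 24, per-period punishment loss 57−39 = 18. IC gives ρ ≥ 24/42 = 4/7.
For Clover: gain 52, loss 56 per period, so ρ ≥ 52/108 = 13/27.
The tighter constraint is Bloom's, so cooperation needs ρ ≥ 4/7.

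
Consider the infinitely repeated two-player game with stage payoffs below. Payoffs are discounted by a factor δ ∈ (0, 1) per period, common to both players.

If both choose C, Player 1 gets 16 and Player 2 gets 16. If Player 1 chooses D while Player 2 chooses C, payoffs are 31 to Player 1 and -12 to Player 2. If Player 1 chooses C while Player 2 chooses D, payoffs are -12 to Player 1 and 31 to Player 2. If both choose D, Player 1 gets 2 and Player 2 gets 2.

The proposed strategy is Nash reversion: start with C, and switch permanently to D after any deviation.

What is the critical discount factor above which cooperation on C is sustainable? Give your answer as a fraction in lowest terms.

15/29

One-period gain from deviating is 31 − 16 = 15. The loss is 16 − 2 = 14 in every subsequent period, with present value 14·δ/(1−δ).
Deviation is unprofitable when 14·δ/(1−δ) ≥ 15, i.e. δ/(1−δ) ≥ 15/14.
Equivalently δ ≥ 15/(15+14) = 15/29.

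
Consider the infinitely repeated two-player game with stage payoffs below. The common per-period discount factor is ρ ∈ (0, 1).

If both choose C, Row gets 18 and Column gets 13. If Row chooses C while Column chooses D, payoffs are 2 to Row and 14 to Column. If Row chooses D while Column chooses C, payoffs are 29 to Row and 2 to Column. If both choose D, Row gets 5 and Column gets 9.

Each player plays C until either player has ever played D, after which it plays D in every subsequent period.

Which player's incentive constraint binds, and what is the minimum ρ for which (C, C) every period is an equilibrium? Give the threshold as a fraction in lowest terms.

Row's threshold: (29−18)/(29−5) = 11/24.
Column's threshold: (14−13)/(14−9) = 1/5.
11/24 > 1/5, so Row binds and ρ* = 11/24.

Row; ρ ≥ 11/24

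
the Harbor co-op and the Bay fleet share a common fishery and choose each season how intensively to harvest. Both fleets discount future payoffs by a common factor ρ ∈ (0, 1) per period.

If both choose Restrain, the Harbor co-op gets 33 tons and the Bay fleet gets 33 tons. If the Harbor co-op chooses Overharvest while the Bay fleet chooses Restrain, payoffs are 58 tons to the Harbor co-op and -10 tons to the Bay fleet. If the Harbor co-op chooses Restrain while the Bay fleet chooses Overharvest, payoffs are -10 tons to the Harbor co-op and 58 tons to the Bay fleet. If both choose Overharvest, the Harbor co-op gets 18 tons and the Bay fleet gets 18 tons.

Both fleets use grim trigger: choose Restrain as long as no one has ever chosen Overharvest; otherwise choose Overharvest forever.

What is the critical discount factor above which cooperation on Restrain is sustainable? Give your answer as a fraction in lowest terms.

5/8

Under grim trigger the critical discount factor is (T−C)/(T−P) with T = 58, C = 33, P = 18.
ρ* = (58−33)/(58−18) = 25/40 = 5/8.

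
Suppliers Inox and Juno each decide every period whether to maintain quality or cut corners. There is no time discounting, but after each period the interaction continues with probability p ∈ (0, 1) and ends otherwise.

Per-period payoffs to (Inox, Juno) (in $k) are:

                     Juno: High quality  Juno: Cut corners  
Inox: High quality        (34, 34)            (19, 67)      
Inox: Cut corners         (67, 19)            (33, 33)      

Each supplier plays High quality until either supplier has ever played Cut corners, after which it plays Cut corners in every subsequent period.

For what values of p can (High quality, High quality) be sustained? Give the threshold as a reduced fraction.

33/34

With no time discounting, the continuation probability p plays the role of the discount factor.
Grim-trigger IC: 34/(1−p) ≥ 67 + 33p/(1−p) ⇒ p ≥ (67−34)/(67−33) = 33/34.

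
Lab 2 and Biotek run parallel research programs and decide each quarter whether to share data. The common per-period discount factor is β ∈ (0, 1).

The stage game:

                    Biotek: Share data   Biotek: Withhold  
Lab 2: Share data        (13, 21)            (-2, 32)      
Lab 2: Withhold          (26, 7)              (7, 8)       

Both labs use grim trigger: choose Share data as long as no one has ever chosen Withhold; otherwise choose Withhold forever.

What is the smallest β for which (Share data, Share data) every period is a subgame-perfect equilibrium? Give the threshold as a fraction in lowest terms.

13/19

Lab 2: cooperation gives 13 each period; deviation gives 26 once then 7 forever.
  13/(1−β) ≥ 26 + 7β/(1−β) ⇒ β ≥ 13/19.
Biotek: cooperation gives 21 each period; deviation gives 32 once then 8 forever.
  β ≥ 11/24.
Both must hold, so the binding constraint is Lab 2's: β ≥ 13/19.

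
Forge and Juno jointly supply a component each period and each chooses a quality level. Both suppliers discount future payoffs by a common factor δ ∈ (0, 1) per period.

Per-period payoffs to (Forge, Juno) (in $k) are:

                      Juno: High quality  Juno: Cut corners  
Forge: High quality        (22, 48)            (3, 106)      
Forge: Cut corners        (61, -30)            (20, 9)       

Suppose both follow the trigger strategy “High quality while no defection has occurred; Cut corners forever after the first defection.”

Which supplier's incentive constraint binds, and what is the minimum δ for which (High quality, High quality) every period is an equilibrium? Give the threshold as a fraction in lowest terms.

Forge; δ ≥ 39/41

Forge's threshold: (61−22)/(61−20) = 39/41.
Juno's threshold: (106−48)/(106−9) = 58/97.
39/41 > 58/97, so Forge binds and δ* = 39/41.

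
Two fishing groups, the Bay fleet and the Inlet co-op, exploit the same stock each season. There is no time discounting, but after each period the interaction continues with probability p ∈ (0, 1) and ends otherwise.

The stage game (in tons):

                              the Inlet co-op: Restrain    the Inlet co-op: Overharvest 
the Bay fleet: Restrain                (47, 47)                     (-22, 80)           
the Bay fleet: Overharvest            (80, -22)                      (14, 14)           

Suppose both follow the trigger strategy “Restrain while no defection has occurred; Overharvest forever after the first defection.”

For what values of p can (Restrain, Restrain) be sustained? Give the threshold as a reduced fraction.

1/2

With no time discounting, the continuation probability p plays the role of the discount factor.
Grim-trigger IC: 47/(1−p) ≥ 80 + 14p/(1−p) ⇒ p ≥ (80−47)/(80−14) = 1/2.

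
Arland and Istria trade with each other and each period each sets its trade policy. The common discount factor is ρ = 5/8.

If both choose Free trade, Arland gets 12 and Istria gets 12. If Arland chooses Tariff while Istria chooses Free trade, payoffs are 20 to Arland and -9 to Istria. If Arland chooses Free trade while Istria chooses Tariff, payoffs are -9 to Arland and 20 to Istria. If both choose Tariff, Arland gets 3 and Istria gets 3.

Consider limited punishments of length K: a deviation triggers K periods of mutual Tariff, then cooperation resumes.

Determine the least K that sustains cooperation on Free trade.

2

IC: ρ(1−ρ^K)/(1−ρ) ≥ (20−12)/(12−3) = 8/9.
With ρ = 5/8: need 1 − ρ^K ≥ 8/9·(1−5/8)/(5/8), i.e. ρ^K ≤ 0.4667.
Since (5/8)^1 = 0.6250 and (5/8)^2 = 0.3906, the smallest such K is 2.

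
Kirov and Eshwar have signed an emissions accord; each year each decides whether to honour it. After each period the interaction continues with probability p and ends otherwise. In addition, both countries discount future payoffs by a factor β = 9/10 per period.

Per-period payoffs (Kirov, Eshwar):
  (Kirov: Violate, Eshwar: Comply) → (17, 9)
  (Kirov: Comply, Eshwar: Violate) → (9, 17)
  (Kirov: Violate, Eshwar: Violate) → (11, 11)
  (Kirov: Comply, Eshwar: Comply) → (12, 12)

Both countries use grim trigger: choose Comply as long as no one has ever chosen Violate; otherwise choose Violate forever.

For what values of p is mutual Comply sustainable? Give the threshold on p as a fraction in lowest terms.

25/27

Expected continuation weight on next period's payoff is β·p = 9/10·p, which plays the role of the discount factor.
Cooperation requires 9/10·p ≥ (17−12)/(17−11) = 5/6, hence p ≥ 25/27.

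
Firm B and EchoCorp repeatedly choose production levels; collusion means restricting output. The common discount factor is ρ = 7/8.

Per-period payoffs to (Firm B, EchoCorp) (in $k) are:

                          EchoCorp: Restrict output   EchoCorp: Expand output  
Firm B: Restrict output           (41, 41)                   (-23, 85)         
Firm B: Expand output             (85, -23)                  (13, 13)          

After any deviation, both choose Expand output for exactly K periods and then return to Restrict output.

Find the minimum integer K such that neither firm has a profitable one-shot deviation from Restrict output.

No profitable deviation requires (41−13)(ρ+…+ρ^K) ≥ 85−41, i.e. ρ+…+ρ^K ≥ 11/7 ≈ 1.5714.
With ρ = 7/8, the partial sums are K=1: 0.8750, K=2: 1.6406.
K = 2 is the first length at which the sum reaches 1.5714.

2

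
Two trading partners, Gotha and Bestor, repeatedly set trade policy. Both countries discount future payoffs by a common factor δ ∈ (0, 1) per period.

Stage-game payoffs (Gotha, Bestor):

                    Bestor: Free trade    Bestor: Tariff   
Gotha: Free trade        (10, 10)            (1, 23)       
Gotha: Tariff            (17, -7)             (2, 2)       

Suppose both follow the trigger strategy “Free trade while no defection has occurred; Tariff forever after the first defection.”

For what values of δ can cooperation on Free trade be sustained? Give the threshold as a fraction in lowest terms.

Gotha: cooperation gives 10 each period; deviation gives 17 once then 2 forever.
  10/(1−δ) ≥ 17 + 2δ/(1−δ) ⇒ δ ≥ 7/15.
Bestor: cooperation gives 10 each period; deviation gives 23 once then 2 forever.
  δ ≥ 13/21.
Both must hold, so the binding constraint is Bestor's: δ ≥ 13/21.

13/21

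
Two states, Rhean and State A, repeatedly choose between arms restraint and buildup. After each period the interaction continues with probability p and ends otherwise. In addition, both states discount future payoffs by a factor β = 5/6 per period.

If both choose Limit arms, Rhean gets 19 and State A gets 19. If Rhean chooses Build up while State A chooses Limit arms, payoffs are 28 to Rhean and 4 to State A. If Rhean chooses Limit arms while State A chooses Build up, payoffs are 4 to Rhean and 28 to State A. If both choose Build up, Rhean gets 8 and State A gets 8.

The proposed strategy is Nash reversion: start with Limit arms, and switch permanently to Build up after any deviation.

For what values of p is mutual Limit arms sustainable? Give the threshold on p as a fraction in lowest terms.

With continuation probability p and discount β, the effective per-period discount factor is βp.
Grim-trigger IC: βp ≥ (28−19)/(28−8) = 9/20.
So p ≥ (9/20)/(5/6) = 27/50.

27/50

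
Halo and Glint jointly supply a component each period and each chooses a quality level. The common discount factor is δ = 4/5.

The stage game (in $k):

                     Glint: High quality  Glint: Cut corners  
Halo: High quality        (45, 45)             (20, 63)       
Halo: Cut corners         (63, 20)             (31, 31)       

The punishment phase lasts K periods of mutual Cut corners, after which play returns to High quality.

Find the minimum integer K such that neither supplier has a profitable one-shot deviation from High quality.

IC: δ(1−δ^K)/(1−δ) ≥ (63−45)/(45−31) = 9/7.
With δ = 4/5: need 1 − δ^K ≥ 9/7·(1−4/5)/(4/5), i.e. δ^K ≤ 0.6786.
Since (4/5)^1 = 0.8000 and (4/5)^2 = 0.6400, the smallest such K is 2.

2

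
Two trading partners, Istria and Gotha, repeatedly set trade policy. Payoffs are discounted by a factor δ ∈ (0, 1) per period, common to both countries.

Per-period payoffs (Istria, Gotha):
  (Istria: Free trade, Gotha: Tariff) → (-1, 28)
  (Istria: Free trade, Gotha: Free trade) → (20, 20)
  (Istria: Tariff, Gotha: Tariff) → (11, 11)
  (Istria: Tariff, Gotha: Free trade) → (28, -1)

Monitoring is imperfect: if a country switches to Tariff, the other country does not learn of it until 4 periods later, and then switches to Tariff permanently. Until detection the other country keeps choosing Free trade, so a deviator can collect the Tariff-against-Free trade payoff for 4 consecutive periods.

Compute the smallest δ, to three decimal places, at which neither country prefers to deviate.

0.828

A deviator earns 28 for 4 periods, then 11 forever; cooperating earns 20 forever. Multiplying the IC by (1−δ):
20 ≥ 28(1−δ^4) + 11δ^4, so 17·δ^4 ≥ 8 and δ^4 ≥ 8/17.
δ ≥ (8/17)^(1/4) ≈ 0.828.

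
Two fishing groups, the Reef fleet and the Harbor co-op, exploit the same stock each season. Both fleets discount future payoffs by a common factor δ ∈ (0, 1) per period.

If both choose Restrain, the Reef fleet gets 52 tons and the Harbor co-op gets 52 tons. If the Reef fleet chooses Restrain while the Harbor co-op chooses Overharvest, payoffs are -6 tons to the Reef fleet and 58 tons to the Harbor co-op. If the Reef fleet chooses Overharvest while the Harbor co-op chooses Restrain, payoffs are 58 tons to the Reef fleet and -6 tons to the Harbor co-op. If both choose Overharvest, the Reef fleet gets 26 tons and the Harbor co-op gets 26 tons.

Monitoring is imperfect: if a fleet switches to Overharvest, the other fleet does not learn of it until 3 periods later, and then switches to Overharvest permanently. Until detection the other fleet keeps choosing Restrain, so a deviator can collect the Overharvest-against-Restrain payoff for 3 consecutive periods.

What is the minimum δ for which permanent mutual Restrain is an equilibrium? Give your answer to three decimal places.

0.572

The best deviation is to choose Overharvest for all 3 undetected periods, earning 58 each, then 26 forever once detected.
Deviation value: 58(1−δ^3)/(1−δ) + 26δ^3/(1−δ); cooperation value: 52/(1−δ).
IC: 52 ≥ 58(1−δ^3) + 26δ^3 = 58 − 32δ^3.
So δ^3 ≥ 6/32 = 3/16, giving δ ≥ (3/16)^(1/3) ≈ 0.572.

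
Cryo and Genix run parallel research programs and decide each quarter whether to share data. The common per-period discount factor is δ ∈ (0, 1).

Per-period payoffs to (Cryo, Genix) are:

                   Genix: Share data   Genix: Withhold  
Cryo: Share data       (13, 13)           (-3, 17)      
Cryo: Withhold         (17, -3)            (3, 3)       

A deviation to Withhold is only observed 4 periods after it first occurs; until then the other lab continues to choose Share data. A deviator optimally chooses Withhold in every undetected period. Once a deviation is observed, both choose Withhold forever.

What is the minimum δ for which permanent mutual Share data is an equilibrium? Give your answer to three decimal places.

The best deviation is to choose Withhold for all 4 undetected periods, earning 17 each, then 3 forever once detected.
Deviation value: 17(1−δ^4)/(1−δ) + 3δ^4/(1−δ); cooperation value: 13/(1−δ).
IC: 13 ≥ 17(1−δ^4) + 3δ^4 = 17 − 14δ^4.
So δ^4 ≥ 4/14 = 2/7, giving δ ≥ (2/7)^(1/4) ≈ 0.731.

0.731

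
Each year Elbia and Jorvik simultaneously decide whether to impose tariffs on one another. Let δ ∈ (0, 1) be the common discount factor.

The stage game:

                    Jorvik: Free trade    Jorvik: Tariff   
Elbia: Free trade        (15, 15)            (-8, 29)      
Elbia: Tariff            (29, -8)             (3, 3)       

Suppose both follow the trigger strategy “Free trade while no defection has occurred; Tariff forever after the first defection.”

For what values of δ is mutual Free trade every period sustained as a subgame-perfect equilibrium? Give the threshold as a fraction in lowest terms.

7/13

15/(1−δ) ≥ 29 + 3δ/(1−δ)
15 ≥ 29 − 26δ
δ ≥ 14/26 = 7/13.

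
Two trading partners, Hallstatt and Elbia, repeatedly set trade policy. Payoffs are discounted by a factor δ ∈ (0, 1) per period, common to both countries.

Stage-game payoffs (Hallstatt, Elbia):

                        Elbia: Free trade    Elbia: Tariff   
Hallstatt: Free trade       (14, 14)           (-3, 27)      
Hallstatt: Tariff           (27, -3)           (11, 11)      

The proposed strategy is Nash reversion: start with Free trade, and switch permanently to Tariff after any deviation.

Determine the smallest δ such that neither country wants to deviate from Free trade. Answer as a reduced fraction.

13/16

Under grim trigger the critical discount factor is (T−C)/(T−P) with T = 27, C = 14, P = 11.
δ* = (27−14)/(27−11) = 13/16.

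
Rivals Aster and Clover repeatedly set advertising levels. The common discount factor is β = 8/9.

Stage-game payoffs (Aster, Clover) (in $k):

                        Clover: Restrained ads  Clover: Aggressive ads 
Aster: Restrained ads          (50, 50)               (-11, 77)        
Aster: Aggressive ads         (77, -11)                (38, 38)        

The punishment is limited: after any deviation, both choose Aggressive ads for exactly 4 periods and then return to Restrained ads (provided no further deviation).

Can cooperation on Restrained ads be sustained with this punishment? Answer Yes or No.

A one-shot deviation gives 77 now, then 38 for 4 periods, then back to 50.
Gain from deviating: (77−50) today; loss: (50−38) in each of the next 4 periods.
No-deviation condition: (50−38)(β+…+β^4) ≥ 77−50, i.e. β+…+β^4 ≥ 9/4.
At β = 8/9: β+…+β^4 = 3.0056 ≥ 2.2500.
So cooperation is sustainable.

Yes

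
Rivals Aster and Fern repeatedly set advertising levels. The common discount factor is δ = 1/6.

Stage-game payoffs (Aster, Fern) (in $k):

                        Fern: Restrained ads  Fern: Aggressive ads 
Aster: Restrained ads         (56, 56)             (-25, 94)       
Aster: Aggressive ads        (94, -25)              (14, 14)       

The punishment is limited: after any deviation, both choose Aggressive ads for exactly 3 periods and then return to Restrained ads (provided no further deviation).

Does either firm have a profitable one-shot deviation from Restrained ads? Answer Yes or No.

Comparing payoff streams over the 4 periods until play realigns: cooperate → 56(1+δ+…+δ^3); deviate → 94 + 14(δ+…+δ^3).
Cooperation is sustained iff (56−14)(δ+…+δ^3) ≥ 94−56.
δ+…+δ^3 = 1/6·(1−(1/6)^3)/(1−1/6) = 0.1991, and (94−56)/(56−14) = 0.9048.
0.1991 < 0.9048, so cooperation is not sustainable.

Yes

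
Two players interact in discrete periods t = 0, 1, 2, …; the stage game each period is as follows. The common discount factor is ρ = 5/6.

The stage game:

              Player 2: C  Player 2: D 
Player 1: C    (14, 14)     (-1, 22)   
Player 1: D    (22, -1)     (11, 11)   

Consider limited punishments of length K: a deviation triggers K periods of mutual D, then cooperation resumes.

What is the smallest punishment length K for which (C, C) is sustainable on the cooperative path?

5

IC: ρ(1−ρ^K)/(1−ρ) ≥ (22−14)/(14−11) = 8/3.
With ρ = 5/6: need 1 − ρ^K ≥ 8/3·(1−5/6)/(5/6), i.e. ρ^K ≤ 0.4667.
Since (5/6)^4 = 0.4823 and (5/6)^5 = 0.4019, the smallest such K is 5.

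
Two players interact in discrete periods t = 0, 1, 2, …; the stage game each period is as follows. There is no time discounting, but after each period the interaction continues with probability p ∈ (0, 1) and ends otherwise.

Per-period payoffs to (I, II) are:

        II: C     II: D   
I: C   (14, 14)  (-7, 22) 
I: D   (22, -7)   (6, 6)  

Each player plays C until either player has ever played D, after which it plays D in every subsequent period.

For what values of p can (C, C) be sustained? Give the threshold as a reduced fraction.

1/2

With no time discounting, the continuation probability p plays the role of the discount factor.
Grim-trigger IC: 14/(1−p) ≥ 22 + 6p/(1−p) ⇒ p ≥ (22−14)/(22−6) = 1/2.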